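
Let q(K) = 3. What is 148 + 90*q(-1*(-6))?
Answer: 418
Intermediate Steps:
148 + 90*q(-1*(-6)) = 148 + 90*3 = 148 + 270 = 418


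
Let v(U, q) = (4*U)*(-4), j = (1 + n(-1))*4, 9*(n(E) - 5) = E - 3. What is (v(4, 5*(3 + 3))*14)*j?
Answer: -179200/9 ≈ -19911.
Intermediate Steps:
n(E) = 14/3 + E/9 (n(E) = 5 + (E - 3)/9 = 5 + (-3 + E)/9 = 5 + (-⅓ + E/9) = 14/3 + E/9)
j = 200/9 (j = (1 + (14/3 + (⅑)*(-1)))*4 = (1 + (14/3 - ⅑))*4 = (1 + 41/9)*4 = (50/9)*4 = 200/9 ≈ 22.222)
v(U, q) = -16*U
(v(4, 5*(3 + 3))*14)*j = (-16*4*14)*(200/9) = -64*14*(200/9) = -896*200/9 = -179200/9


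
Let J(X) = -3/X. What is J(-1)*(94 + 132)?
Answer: 678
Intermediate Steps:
J(-1)*(94 + 132) = (-3/(-1))*(94 + 132) = -3*(-1)*226 = 3*226 = 678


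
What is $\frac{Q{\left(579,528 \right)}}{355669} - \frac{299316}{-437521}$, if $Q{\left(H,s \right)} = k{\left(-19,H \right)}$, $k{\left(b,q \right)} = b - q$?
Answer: $\frac{106195784846}{155612656549} \approx 0.68244$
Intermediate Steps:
$Q{\left(H,s \right)} = -19 - H$
$\frac{Q{\left(579,528 \right)}}{355669} - \frac{299316}{-437521} = \frac{-19 - 579}{355669} - \frac{299316}{-437521} = \left(-19 - 579\right) \frac{1}{355669} - - \frac{299316}{437521} = \left(-598\right) \frac{1}{355669} + \frac{299316}{437521} = - \frac{598}{355669} + \frac{299316}{437521} = \frac{106195784846}{155612656549}$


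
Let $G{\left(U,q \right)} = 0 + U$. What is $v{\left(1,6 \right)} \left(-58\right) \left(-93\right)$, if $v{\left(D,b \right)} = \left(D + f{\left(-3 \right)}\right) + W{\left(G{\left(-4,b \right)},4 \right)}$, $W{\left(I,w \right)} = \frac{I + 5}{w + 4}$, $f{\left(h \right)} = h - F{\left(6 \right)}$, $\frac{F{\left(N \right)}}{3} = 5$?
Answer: $- \frac{364095}{4} \approx -91024.0$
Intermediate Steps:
$G{\left(U,q \right)} = U$
$F{\left(N \right)} = 15$ ($F{\left(N \right)} = 3 \cdot 5 = 15$)
$f{\left(h \right)} = -15 + h$ ($f{\left(h \right)} = h - 15 = -15 + h$)
$W{\left(I,w \right)} = \frac{5 + I}{4 + w}$
$v{\left(D,b \right)} = - \frac{143}{8} + D$ ($v{\left(D,b \right)} = \left(D - 18\right) + \frac{5 - 4}{4 + 4} = \left(D - 18\right) + \frac{1}{8} \cdot 1 = \left(-18 + D\right) + \frac{1}{8} \cdot 1 = \left(-18 + D\right) + \frac{1}{8} = - \frac{143}{8} + D$)
$v{\left(1,6 \right)} \left(-58\right) \left(-93\right) = \left(- \frac{143}{8} + 1\right) \left(-58\right) \left(-93\right) = \left(- \frac{135}{8}\right) \left(-58\right) \left(-93\right) = \frac{3915}{4} \left(-93\right) = - \frac{364095}{4}$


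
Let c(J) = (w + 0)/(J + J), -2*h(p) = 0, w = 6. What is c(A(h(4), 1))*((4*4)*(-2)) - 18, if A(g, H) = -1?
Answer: 78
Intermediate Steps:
h(p) = 0 (h(p) = -½*0 = 0)
c(J) = 3/J (c(J) = (6 + 0)/(J + J) = 6/((2*J)) = 6*(1/(2*J)) = 3/J)
c(A(h(4), 1))*((4*4)*(-2)) - 18 = (3/(-1))*((4*4)*(-2)) - 18 = (3*(-1))*(16*(-2)) - 18 = -3*(-32) - 18 = 96 - 18 = 78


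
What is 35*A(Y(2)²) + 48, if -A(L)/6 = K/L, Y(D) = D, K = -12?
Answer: 678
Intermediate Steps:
A(L) = 72/L (A(L) = -(-72)/L = 72/L)
35*A(Y(2)²) + 48 = 35*(72/(2²)) + 48 = 35*(72/4) + 48 = 35*(72*(¼)) + 48 = 35*18 + 48 = 630 + 48 = 678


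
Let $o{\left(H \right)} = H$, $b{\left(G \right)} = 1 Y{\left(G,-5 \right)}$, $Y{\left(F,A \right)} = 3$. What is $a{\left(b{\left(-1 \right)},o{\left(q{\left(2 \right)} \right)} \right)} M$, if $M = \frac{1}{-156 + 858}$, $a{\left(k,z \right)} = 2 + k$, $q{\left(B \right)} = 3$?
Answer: $\frac{5}{702} \approx 0.0071225$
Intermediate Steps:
$b{\left(G \right)} = 3$ ($b{\left(G \right)} = 1 \cdot 3 = 3$)
$M = \frac{1}{702} \approx 0.0014245$
$a{\left(b{\left(-1 \right)},o{\left(q{\left(2 \right)} \right)} \right)} M = \left(2 + 3\right) \frac{1}{702} = 5 \cdot \frac{1}{702} = \frac{5}{702}$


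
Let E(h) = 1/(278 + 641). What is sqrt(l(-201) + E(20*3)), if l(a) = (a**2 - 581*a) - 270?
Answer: sqrt(132521756551)/919 ≈ 396.12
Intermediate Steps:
E(h) = 1/919
l(a) = -270 + a**2 - 581*a
sqrt(l(-201) + E(20*3)) = sqrt((-270 + (-201)**2 - 581*(-201)) + 1/919) = sqrt((-270 + 40401 + 116781) + 1/919) = sqrt(156912 + 1/919) = sqrt(144202129/919) = sqrt(132521756551)/919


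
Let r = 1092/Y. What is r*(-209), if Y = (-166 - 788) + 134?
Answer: 57057/205 ≈ 278.33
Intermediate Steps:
Y = -820 (Y = -954 + 134 = -820)
r = -273/205 (r = 1092/(-820) = 1092*(-1/820) = -273/205 ≈ -1.3317)
r*(-209) = -273/205*(-209) = 57057/205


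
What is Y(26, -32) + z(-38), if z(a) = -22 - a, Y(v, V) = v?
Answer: 42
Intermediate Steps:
Y(26, -32) + z(-38) = 26 + (-22 - 1*(-38)) = 26 + (-22 + 38) = 26 + 16 = 42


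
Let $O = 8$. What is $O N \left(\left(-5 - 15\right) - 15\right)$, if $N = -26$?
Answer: $7280$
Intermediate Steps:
$O N \left(\left(-5 - 15\right) - 15\right) = 8 \left(-26\right) \left(\left(-5 - 15\right) - 15\right) = - 208 \left(-20 - 15\right) = \left(-208\right) \left(-35\right) = 7280$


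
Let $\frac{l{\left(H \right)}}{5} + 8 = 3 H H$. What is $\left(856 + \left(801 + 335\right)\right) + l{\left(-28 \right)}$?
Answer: $13712$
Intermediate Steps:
$l{\left(H \right)} = -40 + 15 H^{2}$ ($l{\left(H \right)} = -40 + 5 \cdot 3 H H = -40 + 5 \cdot 3 H^{2} = -40 + 15 H^{2}$)
$\left(856 + \left(801 + 335\right)\right) + l{\left(-28 \right)} = \left(856 + \left(801 + 335\right)\right) - \left(40 - 15 \left(-28\right)^{2}\right) = \left(856 + 1136\right) + \left(-40 + 15 \cdot 784\right) = 1992 + \left(-40 + 11760\right) = 1992 + 11720 = 13712$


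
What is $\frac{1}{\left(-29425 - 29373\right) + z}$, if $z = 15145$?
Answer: $- \frac{1}{43653} \approx -2.2908 \cdot 10^{-5}$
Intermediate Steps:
$\frac{1}{\left(-29425 - 29373\right) + z} = \frac{1}{\left(-29425 - 29373\right) + 15145} = \frac{1}{-58798 + 15145} = \frac{1}{-43653} = - \frac{1}{43653}$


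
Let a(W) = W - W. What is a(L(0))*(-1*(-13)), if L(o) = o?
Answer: 0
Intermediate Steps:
a(W) = 0
a(L(0))*(-1*(-13)) = 0*(-1*(-13)) = 0*13 = 0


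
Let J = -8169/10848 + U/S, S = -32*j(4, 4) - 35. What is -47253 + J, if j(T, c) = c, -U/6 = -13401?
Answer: -28142488169/589408 ≈ -47747.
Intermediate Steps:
U = 80406 (U = -6*(-13401) = 80406)
S = -163 (S = -32*4 - 35 = -128 - 35 = -163)
J = -291191945/589408 (J = -8169/10848 + 80406/(-163) = -8169*1/10848 + 80406*(-1/163) = -2723/3616 - 80406/163 = -291191945/589408 ≈ -494.04)
-47253 + J = -47253 - 291191945/589408 = -28142488169/589408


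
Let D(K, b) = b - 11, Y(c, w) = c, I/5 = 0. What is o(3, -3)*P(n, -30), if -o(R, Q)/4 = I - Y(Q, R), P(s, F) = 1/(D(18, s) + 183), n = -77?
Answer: -12/95 ≈ -0.12632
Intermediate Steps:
I = 0 (I = 5*0 = 0)
D(K, b) = -11 + b
P(s, F) = 1/(172 + s) (P(s, F) = 1/((-11 + s) + 183) = 1/(172 + s))
o(R, Q) = 4*Q (o(R, Q) = -4*(0 - Q) = -(-4)*Q = 4*Q)
o(3, -3)*P(n, -30) = (4*(-3))/(172 - 77) = -12/95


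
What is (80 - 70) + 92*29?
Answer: 2678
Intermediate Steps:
(80 - 70) + 92*29 = 10 + 2668 = 2678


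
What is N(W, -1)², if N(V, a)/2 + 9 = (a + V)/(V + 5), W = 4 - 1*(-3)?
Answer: 289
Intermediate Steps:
W = 7 (W = 4 + 3 = 7)
N(V, a) = -18 + 2*(V + a)/(5 + V) (N(V, a) = -18 + 2*((a + V)/(V + 5)) = -18 + 2*((V + a)/(5 + V)) = -18 + 2*(V + a)/(5 + V))
N(W, -1)² = (2*(-45 - 1 - 8*7)/(5 + 7))² = (2*(-45 - 1 - 56)/12)² = (2*(1/12)*(-102))² = (-17)² = 289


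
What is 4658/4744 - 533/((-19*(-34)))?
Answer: 120129/766156 ≈ 0.15679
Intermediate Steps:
4658/4744 - 533/((-19*(-34))) = 4658*(1/4744) - 533/646 = 2329/2372 - 533*1/646 = 2329/2372 - 533/646 = 120129/766156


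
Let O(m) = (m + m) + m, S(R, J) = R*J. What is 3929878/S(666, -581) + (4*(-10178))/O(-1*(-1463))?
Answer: -785751907/40435857 ≈ -19.432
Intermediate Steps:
S(R, J) = J*R
O(m) = 3*m (O(m) = 2*m + m = 3*m)
3929878/S(666, -581) + (4*(-10178))/O(-1*(-1463)) = 3929878/((-581*666)) + (4*(-10178))/((3*(-1*(-1463)))) = 3929878/(-386946) - 40712/(3*1463) = 3929878*(-1/386946) - 40712/4389 = -1964939/193473 - 40712*1/4389 = -1964939/193473 - 5816/627 = -785751907/40435857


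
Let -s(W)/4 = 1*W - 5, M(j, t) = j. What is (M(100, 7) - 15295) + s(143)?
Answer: -15747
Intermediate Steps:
s(W) = 20 - 4*W (s(W) = -4*(1*W - 5) = -4*(W - 5) = -4*(-5 + W) = 20 - 4*W)
(M(100, 7) - 15295) + s(143) = (100 - 15295) + (20 - 4*143) = -15195 + (20 - 572) = -15195 - 552 = -15747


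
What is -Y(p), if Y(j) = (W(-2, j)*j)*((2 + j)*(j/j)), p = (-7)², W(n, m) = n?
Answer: 4998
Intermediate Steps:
p = 49
Y(j) = -2*j*(2 + j) (Y(j) = (-2*j)*((2 + j)*(j/j)) = (-2*j)*((2 + j)*1) = (-2*j)*(2 + j) = -2*j*(2 + j))
-Y(p) = -(-2)*49*(2 + 49) = -(-2)*49*51 = -1*(-4998) = 4998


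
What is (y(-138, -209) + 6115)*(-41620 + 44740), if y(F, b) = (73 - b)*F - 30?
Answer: -102432720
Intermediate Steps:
y(F, b) = -30 + F*(73 - b) (y(F, b) = F*(73 - b) - 30 = -30 + F*(73 - b))
(y(-138, -209) + 6115)*(-41620 + 44740) = ((-30 + 73*(-138) - 1*(-138)*(-209)) + 6115)*(-41620 + 44740) = ((-30 - 10074 - 28842) + 6115)*3120 = (-38946 + 6115)*3120 = -32831*3120 = -102432720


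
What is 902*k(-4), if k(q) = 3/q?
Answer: -1353/2 ≈ -676.50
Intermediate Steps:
902*k(-4) = 902*(3/(-4)) = 902*(3*(-1/4)) = 902*(-3/4) = -1353/2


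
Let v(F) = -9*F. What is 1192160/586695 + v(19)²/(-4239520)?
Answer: 1007406122941/497461037280 ≈ 2.0251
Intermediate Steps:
1192160/586695 + v(19)²/(-4239520) = 1192160/586695 + (-9*19)²/(-4239520) = 1192160*(1/586695) + (-171)²*(-1/4239520) = 238432/117339 + 29241*(-1/4239520) = 238432/117339 - 29241/4239520 = 1007406122941/497461037280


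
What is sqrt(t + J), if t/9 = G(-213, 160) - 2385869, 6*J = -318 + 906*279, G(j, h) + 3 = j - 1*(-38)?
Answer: I*sqrt(21432347) ≈ 4629.5*I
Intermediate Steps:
G(j, h) = 35 + j (G(j, h) = -3 + (j - 1*(-38)) = -3 + (j + 38) = -3 + (38 + j) = 35 + j)
J = 42076 (J = (-318 + 906*279)/6 = (-318 + 252774)/6 = (1/6)*252456 = 42076)
t = -21474423 (t = 9*((35 - 213) - 2385869) = 9*(-178 - 2385869) = 9*(-2386047) = -21474423)
sqrt(t + J) = sqrt(-21474423 + 42076) = sqrt(-21432347) = I*sqrt(21432347)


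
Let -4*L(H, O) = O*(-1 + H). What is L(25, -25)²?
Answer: 22500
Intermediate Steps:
L(H, O) = -O*(-1 + H)/4
L(25, -25)² = ((¼)*(-25)*(1 - 1*25))² = ((¼)*(-25)*(1 - 25))² = ((¼)*(-25)*(-24))² = 150² = 22500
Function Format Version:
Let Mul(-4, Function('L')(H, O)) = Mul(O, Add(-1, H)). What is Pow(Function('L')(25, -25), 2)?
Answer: 22500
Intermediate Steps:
Function('L')(H, O) = Mul(Rational(-1, 4), O, Add(-1, H)) (Function('L')(H, O) = Mul(Rational(-1, 4), Mul(O, Add(-1, H))) = Mul(Rational(-1, 4), O, Add(-1, H)))
Pow(Function('L')(25, -25), 2) = Pow(Mul(Rational(1, 4), -25, Add(1, Mul(-1, 25))), 2) = Pow(Mul(Rational(1, 4), -25, Add(1, -25)), 2) = Pow(Mul(Rational(1, 4), -25, -24), 2) = Pow(150, 2) = 22500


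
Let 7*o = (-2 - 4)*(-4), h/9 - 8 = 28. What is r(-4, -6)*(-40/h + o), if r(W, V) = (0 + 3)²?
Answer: 1874/63 ≈ 29.746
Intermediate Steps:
h = 324 (h = 72 + 9*28 = 72 + 252 = 324)
r(W, V) = 9 (r(W, V) = 3² = 9)
o = 24/7 (o = ((-2 - 4)*(-4))/7 = (-6*(-4))/7 = (⅐)*24 = 24/7 ≈ 3.4286)
r(-4, -6)*(-40/h + o) = 9*(-40/324 + 24/7) = 9*(-40*1/324 + 24/7) = 9*(-10/81 + 24/7) = 9*(1874/567) = 1874/63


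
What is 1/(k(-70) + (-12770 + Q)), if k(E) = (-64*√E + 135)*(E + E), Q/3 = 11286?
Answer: 547/1406124836 - 560*I*√70/351531209 ≈ 3.8901e-7 - 1.3328e-5*I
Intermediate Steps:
Q = 33858 (Q = 3*11286 = 33858)
k(E) = 2*E*(135 - 64*√E) (k(E) = (135 - 64*√E)*(2*E) = 2*E*(135 - 64*√E))
1/(k(-70) + (-12770 + Q)) = 1/((-(-8960)*I*√70 + 270*(-70)) + (-12770 + 33858)) = 1/((-(-8960)*I*√70 - 18900) + 21088) = 1/((8960*I*√70 - 18900) + 21088) = 1/((-18900 + 8960*I*√70) + 21088) = 1/(2188 + 8960*I*√70)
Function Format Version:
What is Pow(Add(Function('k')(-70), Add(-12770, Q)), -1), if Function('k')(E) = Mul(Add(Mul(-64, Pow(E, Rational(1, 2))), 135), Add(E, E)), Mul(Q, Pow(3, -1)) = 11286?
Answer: Add(Rational(547, 1406124836), Mul(Rational(-560, 351531209), I, Pow(70, Rational(1, 2)))) ≈ Add(3.8901e-7, Mul(-1.3328e-5, I))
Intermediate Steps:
Q = 33858 (Q = Mul(3, 11286) = 33858)
Function('k')(E) = Mul(2, E, Add(135, Mul(-64, Pow(E, Rational(1, 2))))) (Function('k')(E) = Mul(Add(135, Mul(-64, Pow(E, Rational(1, 2)))), Mul(2, E)) = Mul(2, E, Add(135, Mul(-64, Pow(E, Rational(1, 2))))))
Pow(Add(Function('k')(-70), Add(-12770, Q)), -1) = Pow(Add(Add(Mul(-128, Pow(-70, Rational(3, 2))), Mul(270, -70)), Add(-12770, 33858)), -1) = Pow(Add(Add(Mul(-128, Mul(-70, I, Pow(70, Rational(1, 2)))), -18900), 21088), -1) = Pow(Add(Add(Mul(8960, I, Pow(70, Rational(1, 2))), -18900), 21088), -1) = Pow(Add(Add(-18900, Mul(8960, I, Pow(70, Rational(1, 2)))), 21088), -1) = Pow(Add(2188, Mul(8960, I, Pow(70, Rational(1, 2)))), -1)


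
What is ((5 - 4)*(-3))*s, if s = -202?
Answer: 606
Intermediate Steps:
((5 - 4)*(-3))*s = ((5 - 4)*(-3))*(-202) = (1*(-3))*(-202) = -3*(-202) = 606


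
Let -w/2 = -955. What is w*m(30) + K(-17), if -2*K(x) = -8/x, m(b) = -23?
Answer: -746814/17 ≈ -43930.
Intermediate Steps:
w = 1910 (w = -2*(-955) = 1910)
K(x) = 4/x (K(x) = -(-4)/x = 4/x)
w*m(30) + K(-17) = 1910*(-23) + 4/(-17) = -43930 + 4*(-1/17) = -43930 - 4/17 = -746814/17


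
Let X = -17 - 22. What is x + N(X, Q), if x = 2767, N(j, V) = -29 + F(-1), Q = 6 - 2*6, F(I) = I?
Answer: 2737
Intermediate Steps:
Q = -6 (Q = 6 - 12 = -6)
X = -39
N(j, V) = -30 (N(j, V) = -29 - 1 = -30)
x + N(X, Q) = 2767 - 30 = 2737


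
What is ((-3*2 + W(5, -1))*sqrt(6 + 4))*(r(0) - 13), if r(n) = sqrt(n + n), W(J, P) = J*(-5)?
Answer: 403*sqrt(10) ≈ 1274.4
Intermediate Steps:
W(J, P) = -5*J
r(n) = sqrt(2)*sqrt(n) (r(n) = sqrt(2*n) = sqrt(2)*sqrt(n))
((-3*2 + W(5, -1))*sqrt(6 + 4))*(r(0) - 13) = ((-3*2 - 5*5)*sqrt(6 + 4))*(sqrt(2)*sqrt(0) - 13) = ((-6 - 25)*sqrt(10))*(sqrt(2)*0 - 13) = (-31*sqrt(10))*(0 - 13) = -31*sqrt(10)*(-13) = 403*sqrt(10)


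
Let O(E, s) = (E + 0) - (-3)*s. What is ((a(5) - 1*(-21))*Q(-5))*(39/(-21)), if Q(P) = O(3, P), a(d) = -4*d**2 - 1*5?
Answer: -1872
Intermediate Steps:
O(E, s) = E + 3*s
a(d) = -5 - 4*d**2 (a(d) = -4*d**2 - 5 = -5 - 4*d**2)
Q(P) = 3 + 3*P
((a(5) - 1*(-21))*Q(-5))*(39/(-21)) = (((-5 - 4*5**2) - 1*(-21))*(3 + 3*(-5)))*(39/(-21)) = (((-5 - 4*25) + 21)*(3 - 15))*(39*(-1/21)) = (((-5 - 100) + 21)*(-12))*(-13/7) = ((-105 + 21)*(-12))*(-13/7) = -84*(-12)*(-13/7) = 1008*(-13/7) = -1872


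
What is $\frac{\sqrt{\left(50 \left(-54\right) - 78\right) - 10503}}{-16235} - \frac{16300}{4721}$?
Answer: $- \frac{16300}{4721} - \frac{i \sqrt{13281}}{16235} \approx -3.4527 - 0.0070984 i$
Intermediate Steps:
$\frac{\sqrt{\left(50 \left(-54\right) - 78\right) - 10503}}{-16235} - \frac{16300}{4721} = \sqrt{\left(-2700 - 78\right) - 10503} \left(- \frac{1}{16235}\right) - \frac{16300}{4721} = \sqrt{-2778 - 10503} \left(- \frac{1}{16235}\right) - \frac{16300}{4721} = \sqrt{-13281} \left(- \frac{1}{16235}\right) - \frac{16300}{4721} = i \sqrt{13281} \left(- \frac{1}{16235}\right) - \frac{16300}{4721} = - \frac{i \sqrt{13281}}{16235} - \frac{16300}{4721} = - \frac{16300}{4721} - \frac{i \sqrt{13281}}{16235}$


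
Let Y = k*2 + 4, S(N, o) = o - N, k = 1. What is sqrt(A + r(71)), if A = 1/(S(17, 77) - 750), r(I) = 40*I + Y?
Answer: sqrt(1354979910)/690 ≈ 53.348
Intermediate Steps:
Y = 6 (Y = 1*2 + 4 = 2 + 4 = 6)
r(I) = 6 + 40*I (r(I) = 40*I + 6 = 6 + 40*I)
A = -1/690 (A = 1/((77 - 1*17) - 750) = 1/((77 - 17) - 750) = 1/(60 - 750) = 1/(-690) = -1/690 ≈ -0.0014493)
sqrt(A + r(71)) = sqrt(-1/690 + (6 + 40*71)) = sqrt(-1/690 + (6 + 2840)) = sqrt(-1/690 + 2846) = sqrt(1963739/690) = sqrt(1354979910)/690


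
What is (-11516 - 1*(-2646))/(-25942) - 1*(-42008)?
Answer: 544890203/12971 ≈ 42008.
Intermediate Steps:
(-11516 - 1*(-2646))/(-25942) - 1*(-42008) = (-11516 + 2646)*(-1/25942) + 42008 = -8870*(-1/25942) + 42008 = 4435/12971 + 42008 = 544890203/12971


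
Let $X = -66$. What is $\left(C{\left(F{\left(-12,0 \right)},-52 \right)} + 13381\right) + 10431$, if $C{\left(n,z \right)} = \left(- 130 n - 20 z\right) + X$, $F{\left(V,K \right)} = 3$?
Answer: $24396$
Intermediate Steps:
$C{\left(n,z \right)} = -66 - 130 n - 20 z$ ($C{\left(n,z \right)} = \left(- 130 n - 20 z\right) - 66 = -66 - 130 n - 20 z$)
$\left(C{\left(F{\left(-12,0 \right)},-52 \right)} + 13381\right) + 10431 = \left(\left(-66 - 390 - -1040\right) + 13381\right) + 10431 = \left(\left(-66 - 390 + 1040\right) + 13381\right) + 10431 = \left(584 + 13381\right) + 10431 = 13965 + 10431 = 24396$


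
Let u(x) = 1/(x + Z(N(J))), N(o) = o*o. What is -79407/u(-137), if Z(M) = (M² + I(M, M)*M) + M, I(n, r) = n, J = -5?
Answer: -90365166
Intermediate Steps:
N(o) = o²
Z(M) = M + 2*M² (Z(M) = (M² + M*M) + M = (M² + M²) + M = 2*M² + M = M + 2*M²)
u(x) = 1/(1275 + x) (u(x) = 1/(x + (-5)²*(1 + 2*(-5)²)) = 1/(x + 25*(1 + 2*25)) = 1/(x + 25*(1 + 50)) = 1/(x + 25*51) = 1/(x + 1275) = 1/(1275 + x))
-79407/u(-137) = -79407/(1/(1275 - 137)) = -79407/(1/1138) = -79407/1/1138 = -79407*1138 = -90365166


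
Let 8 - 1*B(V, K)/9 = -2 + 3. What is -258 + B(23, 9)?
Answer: -195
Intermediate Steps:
B(V, K) = 63 (B(V, K) = 72 - 9*(-2 + 3) = 72 - 9*1 = 72 - 9 = 63)
-258 + B(23, 9) = -258 + 63 = -195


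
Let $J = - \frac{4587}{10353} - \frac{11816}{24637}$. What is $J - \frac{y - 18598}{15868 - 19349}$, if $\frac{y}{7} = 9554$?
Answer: $\frac{3831802047651}{295962581047} \approx 12.947$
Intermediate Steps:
$y = 66878$ ($y = 7 \cdot 9554 = 66878$)
$J = - \frac{78446989}{85022287}$ ($J = \left(-4587\right) \frac{1}{10353} - \frac{11816}{24637} = - \frac{1529}{3451} - \frac{11816}{24637} = - \frac{78446989}{85022287} \approx -0.92266$)
$J - \frac{y - 18598}{15868 - 19349} = - \frac{78446989}{85022287} - \frac{66878 - 18598}{15868 - 19349} = - \frac{78446989}{85022287} - \frac{48280}{-3481} = - \frac{78446989}{85022287} - 48280 \left(- \frac{1}{3481}\right) = - \frac{78446989}{85022287} - - \frac{48280}{3481} = - \frac{78446989}{85022287} + \frac{48280}{3481} = \frac{3831802047651}{295962581047}$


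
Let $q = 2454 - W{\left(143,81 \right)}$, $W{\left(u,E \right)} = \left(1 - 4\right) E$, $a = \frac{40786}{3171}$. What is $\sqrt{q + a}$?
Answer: $\frac{\sqrt{27248317383}}{3171} \approx 52.056$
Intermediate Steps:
$a = \frac{40786}{3171}$ ($a = 40786 \cdot \frac{1}{3171} = \frac{40786}{3171} \approx 12.862$)
$W{\left(u,E \right)} = - 3 E$
$q = 2697$ ($q = 2454 - \left(-3\right) 81 = 2454 - -243 = 2454 + 243 = 2697$)
$\sqrt{q + a} = \sqrt{2697 + \frac{40786}{3171}} = \sqrt{\frac{8592973}{3171}} = \frac{\sqrt{27248317383}}{3171}$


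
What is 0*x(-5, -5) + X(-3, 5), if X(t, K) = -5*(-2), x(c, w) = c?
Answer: 10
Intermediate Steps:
X(t, K) = 10
0*x(-5, -5) + X(-3, 5) = 0*(-5) + 10 = 0 + 10 = 10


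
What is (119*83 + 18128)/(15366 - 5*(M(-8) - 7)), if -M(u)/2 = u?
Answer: 9335/5107 ≈ 1.8279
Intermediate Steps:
M(u) = -2*u
(119*83 + 18128)/(15366 - 5*(M(-8) - 7)) = (119*83 + 18128)/(15366 - 5*(-2*(-8) - 7)) = (9877 + 18128)/(15366 - 5*(16 - 7)) = 28005/(15366 - 5*9) = 28005/(15366 - 45) = 28005/15321 = 28005*(1/15321) = 9335/5107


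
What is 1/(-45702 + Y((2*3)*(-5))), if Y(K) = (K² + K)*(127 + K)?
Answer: 1/38688 ≈ 2.5848e-5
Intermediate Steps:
Y(K) = (127 + K)*(K + K²) (Y(K) = (K + K²)*(127 + K) = (127 + K)*(K + K²))
1/(-45702 + Y((2*3)*(-5))) = 1/(-45702 + ((2*3)*(-5))*(127 + ((2*3)*(-5))² + 128*((2*3)*(-5)))) = 1/(-45702 + (6*(-5))*(127 + (6*(-5))² + 128*(6*(-5)))) = 1/(-45702 - 30*(127 + (-30)² + 128*(-30))) = 1/(-45702 - 30*(127 + 900 - 3840)) = 1/(-45702 - 30*(-2813)) = 1/(-45702 + 84390) = 1/38688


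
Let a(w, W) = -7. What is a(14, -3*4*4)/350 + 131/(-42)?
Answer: -1648/525 ≈ -3.1390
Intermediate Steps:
a(14, -3*4*4)/350 + 131/(-42) = -7/350 + 131/(-42) = -7*1/350 + 131*(-1/42) = -1/50 - 131/42 = -1648/525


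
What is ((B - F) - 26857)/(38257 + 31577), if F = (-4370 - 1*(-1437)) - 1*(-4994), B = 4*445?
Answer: -4523/11639 ≈ -0.38861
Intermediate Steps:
B = 1780
F = 2061 (F = (-4370 + 1437) + 4994 = -2933 + 4994 = 2061)
((B - F) - 26857)/(38257 + 31577) = ((1780 - 1*2061) - 26857)/(38257 + 31577) = ((1780 - 2061) - 26857)/69834 = (-281 - 26857)*(1/69834) = -27138*1/69834 = -4523/11639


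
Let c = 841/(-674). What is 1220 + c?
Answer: 821439/674 ≈ 1218.8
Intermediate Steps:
c = -841/674 (c = 841*(-1/674) = -841/674 ≈ -1.2478)
1220 + c = 1220 - 841/674 = 821439/674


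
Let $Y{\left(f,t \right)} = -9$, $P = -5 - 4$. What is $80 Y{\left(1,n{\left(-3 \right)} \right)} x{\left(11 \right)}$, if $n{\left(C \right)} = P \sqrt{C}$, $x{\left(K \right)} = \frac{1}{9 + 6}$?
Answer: $-48$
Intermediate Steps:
$P = -9$ ($P = -5 - 4 = -9$)
$x{\left(K \right)} = \frac{1}{15}$
$n{\left(C \right)} = - 9 \sqrt{C}$
$80 Y{\left(1,n{\left(-3 \right)} \right)} x{\left(11 \right)} = 80 \left(-9\right) \frac{1}{15} = \left(-720\right) \frac{1}{15} = -48$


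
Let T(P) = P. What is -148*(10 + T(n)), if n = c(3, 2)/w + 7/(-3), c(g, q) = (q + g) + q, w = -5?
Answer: -13912/15 ≈ -927.47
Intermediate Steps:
c(g, q) = g + 2*q (c(g, q) = (g + q) + q = g + 2*q)
n = -56/15 (n = (3 + 2*2)/(-5) + 7/(-3) = (3 + 4)*(-⅕) + 7*(-⅓) = 7*(-⅕) - 7/3 = -7/5 - 7/3 = -56/15 ≈ -3.7333)
-148*(10 + T(n)) = -148*(10 - 56/15) = -148*94/15 = -13912/15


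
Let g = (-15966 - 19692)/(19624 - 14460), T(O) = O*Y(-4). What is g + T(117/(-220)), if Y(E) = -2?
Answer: -414774/71005 ≈ -5.8415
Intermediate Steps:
T(O) = -2*O (T(O) = O*(-2) = -2*O)
g = -17829/2582 (g = -35658/5164 = -35658*1/5164 = -17829/2582 ≈ -6.9051)
g + T(117/(-220)) = -17829/2582 - 234/(-220) = -17829/2582 - 234*(-1)/220 = -17829/2582 - 2*(-117/220) = -17829/2582 + 117/110 = -414774/71005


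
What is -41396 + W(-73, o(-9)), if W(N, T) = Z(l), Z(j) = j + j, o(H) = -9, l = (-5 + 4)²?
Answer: -41394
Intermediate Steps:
l = 1 (l = (-1)² = 1)
Z(j) = 2*j
W(N, T) = 2 (W(N, T) = 2*1 = 2)
-41396 + W(-73, o(-9)) = -41396 + 2 = -41394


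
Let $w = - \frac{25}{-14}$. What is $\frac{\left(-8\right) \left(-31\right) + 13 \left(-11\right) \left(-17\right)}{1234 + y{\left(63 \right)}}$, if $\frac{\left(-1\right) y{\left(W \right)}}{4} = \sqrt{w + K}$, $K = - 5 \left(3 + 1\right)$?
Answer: $\frac{11570601}{5330666} + \frac{2679 i \sqrt{3570}}{5330666} \approx 2.1706 + 0.030028 i$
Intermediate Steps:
$w = \frac{25}{14}$ ($w = \left(-25\right) \left(- \frac{1}{14}\right) = \frac{25}{14} \approx 1.7857$)
$K = -20$ ($K = \left(-5\right) 4 = -20$)
$y{\left(W \right)} = - \frac{2 i \sqrt{3570}}{7}$ ($y{\left(W \right)} = - 4 \sqrt{\frac{25}{14} - 20} = - 4 \sqrt{- \frac{255}{14}} = - 4 \frac{i \sqrt{3570}}{14} = - \frac{2 i \sqrt{3570}}{7}$)
$\frac{\left(-8\right) \left(-31\right) + 13 \left(-11\right) \left(-17\right)}{1234 + y{\left(63 \right)}} = \frac{\left(-8\right) \left(-31\right) + 13 \left(-11\right) \left(-17\right)}{1234 - \frac{2 i \sqrt{3570}}{7}} = \frac{248 - -2431}{1234 - \frac{2 i \sqrt{3570}}{7}} = \frac{248 + 2431}{1234 - \frac{2 i \sqrt{3570}}{7}} = \frac{2679}{1234 - \frac{2 i \sqrt{3570}}{7}}$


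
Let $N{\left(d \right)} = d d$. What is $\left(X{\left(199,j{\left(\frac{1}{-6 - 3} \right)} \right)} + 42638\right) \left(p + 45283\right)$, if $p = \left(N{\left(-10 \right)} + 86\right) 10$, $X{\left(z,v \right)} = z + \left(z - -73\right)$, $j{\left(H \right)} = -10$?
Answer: $2032287587$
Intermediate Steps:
$N{\left(d \right)} = d^{2}$
$X{\left(z,v \right)} = 73 + 2 z$ ($X{\left(z,v \right)} = z + \left(z + 73\right) = z + \left(73 + z\right) = 73 + 2 z$)
$p = 1860$ ($p = \left(\left(-10\right)^{2} + 86\right) 10 = \left(100 + 86\right) 10 = 186 \cdot 10 = 1860$)
$\left(X{\left(199,j{\left(\frac{1}{-6 - 3} \right)} \right)} + 42638\right) \left(p + 45283\right) = \left(\left(73 + 2 \cdot 199\right) + 42638\right) \left(1860 + 45283\right) = \left(\left(73 + 398\right) + 42638\right) 47143 = \left(471 + 42638\right) 47143 = 43109 \cdot 47143 = 2032287587$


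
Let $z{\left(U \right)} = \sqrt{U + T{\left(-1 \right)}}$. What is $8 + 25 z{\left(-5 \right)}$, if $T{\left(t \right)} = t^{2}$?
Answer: $8 + 50 i \approx 8.0 + 50.0 i$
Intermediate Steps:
$z{\left(U \right)} = \sqrt{1 + U}$ ($z{\left(U \right)} = \sqrt{U + \left(-1\right)^{2}} = \sqrt{U + 1} = \sqrt{1 + U}$)
$8 + 25 z{\left(-5 \right)} = 8 + 25 \sqrt{1 - 5} = 8 + 25 \sqrt{-4} = 8 + 25 \cdot 2 i = 8 + 50 i$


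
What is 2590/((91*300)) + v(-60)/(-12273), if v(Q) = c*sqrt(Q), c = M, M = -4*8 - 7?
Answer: 37/390 + 26*I*sqrt(15)/4091 ≈ 0.094872 + 0.024614*I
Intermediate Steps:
M = -39 (M = -32 - 7 = -39)
c = -39
v(Q) = -39*sqrt(Q)
2590/((91*300)) + v(-60)/(-12273) = 2590/((91*300)) - 78*I*sqrt(15)/(-12273) = 2590/27300 - 78*I*sqrt(15)*(-1/12273) = 2590*(1/27300) - 78*I*sqrt(15)*(-1/12273) = 37/390 + 26*I*sqrt(15)/4091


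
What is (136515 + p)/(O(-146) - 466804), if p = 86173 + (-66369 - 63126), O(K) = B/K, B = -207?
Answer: -13606178/68153177 ≈ -0.19964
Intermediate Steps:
O(K) = -207/K
p = -43322 (p = 86173 - 129495 = -43322)
(136515 + p)/(O(-146) - 466804) = (136515 - 43322)/(-207/(-146) - 466804) = 93193/(-207*(-1/146) - 466804) = 93193/(207/146 - 466804) = 93193/(-68153177/146) = 93193*(-146/68153177) = -13606178/68153177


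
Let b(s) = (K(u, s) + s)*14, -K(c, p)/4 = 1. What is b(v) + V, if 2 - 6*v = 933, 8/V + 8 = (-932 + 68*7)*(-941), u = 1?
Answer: -358556657/160908 ≈ -2228.3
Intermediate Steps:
K(c, p) = -4 (K(c, p) = -4*1 = -4)
V = 1/53636 (V = 8/(-8 + (-932 + 68*7)*(-941)) = 8/(-8 + (-932 + 476)*(-941)) = 8/(-8 - 456*(-941)) = 8/(-8 + 429096) = 8/429088 = 8*(1/429088) = 1/53636 ≈ 1.8644e-5)
v = -931/6 (v = 1/3 - 1/6*933 = 1/3 - 311/2 = -931/6 ≈ -155.17)
b(s) = -56 + 14*s (b(s) = (-4 + s)*14 = -56 + 14*s)
b(v) + V = (-56 + 14*(-931/6)) + 1/53636 = (-56 - 6517/3) + 1/53636 = -6685/3 + 1/53636 = -358556657/160908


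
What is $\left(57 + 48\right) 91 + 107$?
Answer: $9662$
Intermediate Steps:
$\left(57 + 48\right) 91 + 107 = 105 \cdot 91 + 107 = 9555 + 107 = 9662$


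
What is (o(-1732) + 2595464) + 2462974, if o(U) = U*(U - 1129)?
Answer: 10013690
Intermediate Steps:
o(U) = U*(-1129 + U)
(o(-1732) + 2595464) + 2462974 = (-1732*(-1129 - 1732) + 2595464) + 2462974 = (-1732*(-2861) + 2595464) + 2462974 = (4955252 + 2595464) + 2462974 = 7550716 + 2462974 = 10013690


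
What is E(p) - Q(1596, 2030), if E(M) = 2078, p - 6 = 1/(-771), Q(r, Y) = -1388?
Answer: 3466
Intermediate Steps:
p = 4625/771 (p = 6 + 1/(-771) = 6 - 1/771 = 4625/771 ≈ 5.9987)
E(p) - Q(1596, 2030) = 2078 - 1*(-1388) = 2078 + 1388 = 3466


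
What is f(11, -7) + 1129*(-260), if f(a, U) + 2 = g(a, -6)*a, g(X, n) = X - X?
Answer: -293542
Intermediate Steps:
g(X, n) = 0
f(a, U) = -2 (f(a, U) = -2 + 0*a = -2 + 0 = -2)
f(11, -7) + 1129*(-260) = -2 + 1129*(-260) = -2 - 293540 = -293542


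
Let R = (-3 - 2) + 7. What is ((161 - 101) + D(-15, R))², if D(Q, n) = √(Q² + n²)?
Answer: (60 + √229)² ≈ 5644.9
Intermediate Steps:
R = 2 (R = -5 + 7 = 2)
((161 - 101) + D(-15, R))² = ((161 - 101) + √((-15)² + 2²))² = (60 + √(225 + 4))² = (60 + √229)²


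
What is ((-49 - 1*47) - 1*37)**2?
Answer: 17689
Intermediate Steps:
((-49 - 1*47) - 1*37)**2 = ((-49 - 47) - 37)**2 = (-96 - 37)**2 = (-133)**2 = 17689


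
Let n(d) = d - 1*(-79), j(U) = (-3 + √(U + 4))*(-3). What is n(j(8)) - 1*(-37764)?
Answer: 37852 - 6*√3 ≈ 37842.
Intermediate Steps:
j(U) = 9 - 3*√(4 + U) (j(U) = (-3 + √(4 + U))*(-3) = 9 - 3*√(4 + U))
n(d) = 79 + d (n(d) = d + 79 = 79 + d)
n(j(8)) - 1*(-37764) = (79 + (9 - 3*√(4 + 8))) - 1*(-37764) = (79 + (9 - 6*√3)) + 37764 = (88 - 6*√3) + 37764 = 37852 - 6*√3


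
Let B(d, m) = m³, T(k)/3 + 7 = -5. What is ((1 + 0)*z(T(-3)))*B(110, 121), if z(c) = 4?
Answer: 7086244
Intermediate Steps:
T(k) = -36 (T(k) = -21 + 3*(-5) = -21 - 15 = -36)
((1 + 0)*z(T(-3)))*B(110, 121) = ((1 + 0)*4)*121³ = (1*4)*1771561 = 4*1771561 = 7086244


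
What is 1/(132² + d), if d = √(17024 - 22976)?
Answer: 363/6325036 - I*√93/37950216 ≈ 5.7391e-5 - 2.5411e-7*I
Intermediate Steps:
d = 8*I*√93 (d = √(-5952) = 8*I*√93 ≈ 77.149*I)
1/(132² + d) = 1/(132² + 8*I*√93) = 1/(17424 + 8*I*√93)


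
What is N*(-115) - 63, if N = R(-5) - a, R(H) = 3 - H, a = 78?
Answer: 7987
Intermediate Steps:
N = -70 (N = (3 - 1*(-5)) - 1*78 = (3 + 5) - 78 = 8 - 78 = -70)
N*(-115) - 63 = -70*(-115) - 63 = 8050 - 63 = 7987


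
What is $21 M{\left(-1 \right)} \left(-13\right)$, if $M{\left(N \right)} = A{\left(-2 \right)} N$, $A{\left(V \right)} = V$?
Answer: $-546$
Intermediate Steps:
$M{\left(N \right)} = - 2 N$
$21 M{\left(-1 \right)} \left(-13\right) = 21 \left(\left(-2\right) \left(-1\right)\right) \left(-13\right) = 21 \cdot 2 \left(-13\right) = 42 \left(-13\right) = -546$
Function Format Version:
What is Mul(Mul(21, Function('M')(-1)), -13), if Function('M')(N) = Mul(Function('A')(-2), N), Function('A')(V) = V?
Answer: -546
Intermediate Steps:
Function('M')(N) = Mul(-2, N)
Mul(Mul(21, Function('M')(-1)), -13) = Mul(Mul(21, Mul(-2, -1)), -13) = Mul(Mul(21, 2), -13) = Mul(42, -13) = -546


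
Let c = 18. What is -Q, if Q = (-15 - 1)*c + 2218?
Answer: -1930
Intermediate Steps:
Q = 1930 (Q = (-15 - 1)*18 + 2218 = -16*18 + 2218 = -288 + 2218 = 1930)
-Q = -1*1930 = -1930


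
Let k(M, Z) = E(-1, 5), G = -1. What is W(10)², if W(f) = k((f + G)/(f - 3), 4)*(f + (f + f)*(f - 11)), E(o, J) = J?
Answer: 2500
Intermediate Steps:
k(M, Z) = 5
W(f) = 5*f + 10*f*(-11 + f) (W(f) = 5*(f + (f + f)*(f - 11)) = 5*(f + (2*f)*(-11 + f)) = 5*(f + 2*f*(-11 + f)) = 5*f + 10*f*(-11 + f))
W(10)² = (5*10*(-21 + 2*10))² = (5*10*(-21 + 20))² = (5*10*(-1))² = (-50)² = 2500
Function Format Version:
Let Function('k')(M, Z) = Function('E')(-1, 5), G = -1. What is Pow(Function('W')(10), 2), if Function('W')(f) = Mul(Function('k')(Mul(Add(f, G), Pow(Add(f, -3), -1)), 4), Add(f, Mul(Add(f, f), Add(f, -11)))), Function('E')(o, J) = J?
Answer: 2500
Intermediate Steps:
Function('k')(M, Z) = 5
Function('W')(f) = Add(Mul(5, f), Mul(10, f, Add(-11, f))) (Function('W')(f) = Mul(5, Add(f, Mul(Add(f, f), Add(f, -11)))) = Mul(5, Add(f, Mul(Mul(2, f), Add(-11, f)))) = Mul(5, Add(f, Mul(2, f, Add(-11, f)))) = Add(Mul(5, f), Mul(10, f, Add(-11, f))))
Pow(Function('W')(10), 2) = Pow(Mul(5, 10, Add(-21, Mul(2, 10))), 2) = Pow(Mul(5, 10, Add(-21, 20)), 2) = Pow(Mul(5, 10, -1), 2) = Pow(-50, 2) = 2500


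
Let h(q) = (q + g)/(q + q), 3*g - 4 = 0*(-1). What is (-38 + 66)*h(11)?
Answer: 518/33 ≈ 15.697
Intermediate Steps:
g = 4/3 (g = 4/3 + (0*(-1))/3 = 4/3 + (⅓)*0 = 4/3 + 0 = 4/3 ≈ 1.3333)
h(q) = (4/3 + q)/(2*q) (h(q) = (q + 4/3)/(q + q) = (4/3 + q)/((2*q)) = (4/3 + q)*(1/(2*q)) = (4/3 + q)/(2*q))
(-38 + 66)*h(11) = (-38 + 66)*((⅙)*(4 + 3*11)/11) = 28*((⅙)*(1/11)*(4 + 33)) = 28*((⅙)*(1/11)*37) = 28*(37/66) = 518/33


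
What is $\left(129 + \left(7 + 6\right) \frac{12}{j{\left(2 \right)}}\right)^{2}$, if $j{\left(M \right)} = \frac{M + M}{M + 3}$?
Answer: $104976$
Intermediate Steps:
$j{\left(M \right)} = \frac{2 M}{3 + M}$
$\left(129 + \left(7 + 6\right) \frac{12}{j{\left(2 \right)}}\right)^{2} = \left(129 + \left(7 + 6\right) \frac{12}{2 \cdot 2 \frac{1}{3 + 2}}\right)^{2} = \left(129 + 13 \frac{12}{2 \cdot 2 \cdot \frac{1}{5}}\right)^{2} = \left(129 + 13 \frac{12}{\frac{4}{5}}\right)^{2} = \left(129 + 13 \cdot 12 \cdot \frac{5}{4}\right)^{2} = \left(129 + 13 \cdot 15\right)^{2} = \left(129 + 195\right)^{2} = 324^{2} = 104976$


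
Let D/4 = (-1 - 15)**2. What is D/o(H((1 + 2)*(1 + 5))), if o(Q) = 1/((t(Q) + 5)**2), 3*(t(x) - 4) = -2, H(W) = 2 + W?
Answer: 640000/9 ≈ 71111.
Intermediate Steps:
t(x) = 10/3 (t(x) = 4 + (1/3)*(-2) = 4 - 2/3 = 10/3)
o(Q) = 9/625 (o(Q) = 1/((10/3 + 5)**2) = 1/((25/3)**2) = 1/(625/9) = 9/625)
D = 1024 (D = 4*(-1 - 15)**2 = 4*(-16)**2 = 4*256 = 1024)
D/o(H((1 + 2)*(1 + 5))) = 1024/(9/625) = 1024*(625/9) = 640000/9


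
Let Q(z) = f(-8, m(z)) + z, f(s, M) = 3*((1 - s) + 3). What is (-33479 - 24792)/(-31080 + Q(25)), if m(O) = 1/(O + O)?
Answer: 58271/31019 ≈ 1.8786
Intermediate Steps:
m(O) = 1/(2*O)
f(s, M) = 12 - 3*s (f(s, M) = 3*(4 - s) = 12 - 3*s)
Q(z) = 36 + z (Q(z) = (12 - 3*(-8)) + z = (12 + 24) + z = 36 + z)
(-33479 - 24792)/(-31080 + Q(25)) = (-33479 - 24792)/(-31080 + (36 + 25)) = -58271/(-31080 + 61) = -58271/(-31019) = -58271*(-1/31019) = 58271/31019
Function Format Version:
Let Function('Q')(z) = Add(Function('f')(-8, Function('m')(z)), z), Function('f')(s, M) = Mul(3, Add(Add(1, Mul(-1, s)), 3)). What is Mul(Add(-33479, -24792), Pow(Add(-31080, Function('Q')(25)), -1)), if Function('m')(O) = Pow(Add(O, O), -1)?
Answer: Rational(58271, 31019) ≈ 1.8786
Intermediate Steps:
Function('m')(O) = Mul(Rational(1, 2), Pow(O, -1)) (Function('m')(O) = Pow(Mul(2, O), -1) = Mul(Rational(1, 2), Pow(O, -1)))
Function('f')(s, M) = Add(12, Mul(-3, s)) (Function('f')(s, M) = Mul(3, Add(4, Mul(-1, s))) = Add(12, Mul(-3, s)))
Function('Q')(z) = Add(36, z) (Function('Q')(z) = Add(Add(12, Mul(-3, -8)), z) = Add(Add(12, 24), z) = Add(36, z))
Mul(Add(-33479, -24792), Pow(Add(-31080, Function('Q')(25)), -1)) = Mul(Add(-33479, -24792), Pow(Add(-31080, Add(36, 25)), -1)) = Mul(-58271, Pow(Add(-31080, 61), -1)) = Mul(-58271, Pow(-31019, -1)) = Mul(-58271, Rational(-1, 31019)) = Rational(58271, 31019)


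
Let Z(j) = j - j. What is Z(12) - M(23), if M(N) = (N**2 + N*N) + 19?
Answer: -1077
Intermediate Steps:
Z(j) = 0
M(N) = 19 + 2*N**2 (M(N) = (N**2 + N**2) + 19 = 2*N**2 + 19 = 19 + 2*N**2)
Z(12) - M(23) = 0 - (19 + 2*23**2) = 0 - (19 + 2*529) = 0 - (19 + 1058) = 0 - 1*1077 = 0 - 1077 = -1077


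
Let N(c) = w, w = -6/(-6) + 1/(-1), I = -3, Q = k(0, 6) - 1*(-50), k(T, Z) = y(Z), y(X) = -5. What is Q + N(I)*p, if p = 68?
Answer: 45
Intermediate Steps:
k(T, Z) = -5
Q = 45 (Q = -5 - 1*(-50) = -5 + 50 = 45)
w = 0 (w = -6*(-⅙) + 1*(-1) = 1 - 1 = 0)
N(c) = 0
Q + N(I)*p = 45 + 0*68 = 45 + 0 = 45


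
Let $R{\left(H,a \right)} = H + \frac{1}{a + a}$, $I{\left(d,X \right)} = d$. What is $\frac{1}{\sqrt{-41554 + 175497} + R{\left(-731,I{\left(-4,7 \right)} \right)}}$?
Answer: $- \frac{46792}{25638449} - \frac{64 \sqrt{133943}}{25638449} \approx -0.0027387$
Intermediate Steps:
$R{\left(H,a \right)} = H + \frac{1}{2 a}$
$\frac{1}{\sqrt{-41554 + 175497} + R{\left(-731,I{\left(-4,7 \right)} \right)}} = \frac{1}{\sqrt{-41554 + 175497} - \left(731 - \frac{1}{2 \left(-4\right)}\right)} = \frac{1}{\sqrt{133943} + \left(-731 + \frac{1}{2} \left(- \frac{1}{4}\right)\right)} = \frac{1}{\sqrt{133943} - \frac{5849}{8}} = \frac{1}{- \frac{5849}{8} + \sqrt{133943}}$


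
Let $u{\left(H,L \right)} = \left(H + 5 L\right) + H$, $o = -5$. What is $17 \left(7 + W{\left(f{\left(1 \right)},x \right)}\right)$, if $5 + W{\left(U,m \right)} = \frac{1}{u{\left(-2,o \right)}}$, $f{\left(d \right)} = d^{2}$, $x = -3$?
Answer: $\frac{969}{29} \approx 33.414$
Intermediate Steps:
$u{\left(H,L \right)} = 2 H + 5 L$
$W{\left(U,m \right)} = - \frac{146}{29}$ ($W{\left(U,m \right)} = -5 + \frac{1}{2 \left(-2\right) + 5 \left(-5\right)} = -5 + \frac{1}{-4 - 25} = -5 + \frac{1}{-29} = -5 - \frac{1}{29} = - \frac{146}{29}$)
$17 \left(7 + W{\left(f{\left(1 \right)},x \right)}\right) = 17 \left(7 - \frac{146}{29}\right) = 17 \cdot \frac{57}{29} = \frac{969}{29}$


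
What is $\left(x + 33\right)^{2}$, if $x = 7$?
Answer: $1600$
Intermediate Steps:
$\left(x + 33\right)^{2} = \left(7 + 33\right)^{2} = 40^{2} = 1600$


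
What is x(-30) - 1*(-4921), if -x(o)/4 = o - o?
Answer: 4921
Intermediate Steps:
x(o) = 0 (x(o) = -4*(o - o) = -4*0 = 0)
x(-30) - 1*(-4921) = 0 - 1*(-4921) = 0 + 4921 = 4921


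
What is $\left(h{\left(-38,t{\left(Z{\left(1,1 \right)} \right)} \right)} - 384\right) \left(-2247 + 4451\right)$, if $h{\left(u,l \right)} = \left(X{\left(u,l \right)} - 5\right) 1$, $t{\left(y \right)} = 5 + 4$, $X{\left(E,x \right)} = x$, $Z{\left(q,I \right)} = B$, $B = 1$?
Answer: $-837520$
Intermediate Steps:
$Z{\left(q,I \right)} = 1$
$t{\left(y \right)} = 9$
$h{\left(u,l \right)} = -5 + l$ ($h{\left(u,l \right)} = \left(l - 5\right) 1 = \left(-5 + l\right) 1 = -5 + l$)
$\left(h{\left(-38,t{\left(Z{\left(1,1 \right)} \right)} \right)} - 384\right) \left(-2247 + 4451\right) = \left(\left(-5 + 9\right) - 384\right) \left(-2247 + 4451\right) = \left(4 - 384\right) 2204 = \left(-380\right) 2204 = -837520$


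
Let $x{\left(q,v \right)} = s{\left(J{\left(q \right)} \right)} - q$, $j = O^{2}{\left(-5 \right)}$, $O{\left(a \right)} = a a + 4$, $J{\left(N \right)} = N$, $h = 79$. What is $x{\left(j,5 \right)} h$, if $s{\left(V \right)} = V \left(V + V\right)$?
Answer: $111683959$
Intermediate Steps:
$O{\left(a \right)} = 4 + a^{2}$ ($O{\left(a \right)} = a^{2} + 4 = 4 + a^{2}$)
$s{\left(V \right)} = 2 V^{2}$ ($s{\left(V \right)} = V 2 V = 2 V^{2}$)
$j = 841$ ($j = \left(4 + \left(-5\right)^{2}\right)^{2} = \left(4 + 25\right)^{2} = 29^{2} = 841$)
$x{\left(q,v \right)} = - q + 2 q^{2}$ ($x{\left(q,v \right)} = 2 q^{2} - q = - q + 2 q^{2}$)
$x{\left(j,5 \right)} h = 841 \left(-1 + 2 \cdot 841\right) 79 = 841 \left(-1 + 1682\right) 79 = 841 \cdot 1681 \cdot 79 = 1413721 \cdot 79 = 111683959$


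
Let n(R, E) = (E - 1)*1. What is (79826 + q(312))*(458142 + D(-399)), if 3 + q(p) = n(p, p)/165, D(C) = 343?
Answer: 1207750906882/33 ≈ 3.6599e+10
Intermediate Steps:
n(R, E) = -1 + E (n(R, E) = (-1 + E)*1 = -1 + E)
q(p) = -496/165 + p/165 (q(p) = -3 + (-1 + p)/165 = -3 + (-1 + p)*(1/165) = -3 + (-1/165 + p/165) = -496/165 + p/165)
(79826 + q(312))*(458142 + D(-399)) = (79826 + (-496/165 + (1/165)*312))*(458142 + 343) = (79826 + (-496/165 + 104/55))*458485 = (79826 - 184/165)*458485 = (13171106/165)*458485 = 1207750906882/33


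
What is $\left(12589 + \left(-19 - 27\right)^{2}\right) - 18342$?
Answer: $-3637$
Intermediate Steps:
$\left(12589 + \left(-19 - 27\right)^{2}\right) - 18342 = \left(12589 + \left(-46\right)^{2}\right) - 18342 = \left(12589 + 2116\right) - 18342 = 14705 - 18342 = -3637$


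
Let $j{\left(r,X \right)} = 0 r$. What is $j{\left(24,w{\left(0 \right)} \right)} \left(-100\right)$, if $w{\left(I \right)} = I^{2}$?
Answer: $0$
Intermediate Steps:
$j{\left(r,X \right)} = 0$
$j{\left(24,w{\left(0 \right)} \right)} \left(-100\right) = 0 \left(-100\right) = 0$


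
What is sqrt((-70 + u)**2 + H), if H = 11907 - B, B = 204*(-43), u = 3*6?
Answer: sqrt(23383) ≈ 152.92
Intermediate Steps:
u = 18
B = -8772
H = 20679 (H = 11907 - 1*(-8772) = 11907 + 8772 = 20679)
sqrt((-70 + u)**2 + H) = sqrt((-70 + 18)**2 + 20679) = sqrt((-52)**2 + 20679) = sqrt(2704 + 20679) = sqrt(23383)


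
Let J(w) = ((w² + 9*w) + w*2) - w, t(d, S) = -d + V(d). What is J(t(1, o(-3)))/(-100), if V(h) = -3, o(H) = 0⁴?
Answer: 6/25 ≈ 0.24000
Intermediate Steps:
o(H) = 0
t(d, S) = -3 - d (t(d, S) = -d - 3 = -3 - d)
J(w) = w² + 10*w (J(w) = ((w² + 9*w) + 2*w) - w = (w² + 11*w) - w = w² + 10*w)
J(t(1, o(-3)))/(-100) = ((-3 - 1*1)*(10 + (-3 - 1*1)))/(-100) = ((-3 - 1)*(10 + (-3 - 1)))*(-1/100) = -4*(10 - 4)*(-1/100) = -4*6*(-1/100) = -24*(-1/100) = 6/25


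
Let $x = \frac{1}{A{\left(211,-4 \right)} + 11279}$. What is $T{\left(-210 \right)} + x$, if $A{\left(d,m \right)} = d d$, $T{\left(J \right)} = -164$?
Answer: $- \frac{9151199}{55800} \approx -164.0$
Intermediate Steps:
$A{\left(d,m \right)} = d^{2}$
$x = \frac{1}{55800}$ ($x = \frac{1}{211^{2} + 11279} = \frac{1}{44521 + 11279} = \frac{1}{55800} \approx 1.7921 \cdot 10^{-5}$)
$T{\left(-210 \right)} + x = -164 + \frac{1}{55800} = - \frac{9151199}{55800}$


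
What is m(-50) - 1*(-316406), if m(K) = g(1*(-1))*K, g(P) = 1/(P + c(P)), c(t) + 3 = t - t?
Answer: 632837/2 ≈ 3.1642e+5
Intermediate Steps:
c(t) = -3 (c(t) = -3 + (t - t) = -3 + 0 = -3)
g(P) = 1/(-3 + P) (g(P) = 1/(P - 3) = 1/(-3 + P))
m(K) = -K/4 (m(K) = K/(-3 + 1*(-1)) = K/(-3 - 1) = K/(-4) = -K/4)
m(-50) - 1*(-316406) = -¼*(-50) - 1*(-316406) = 25/2 + 316406 = 632837/2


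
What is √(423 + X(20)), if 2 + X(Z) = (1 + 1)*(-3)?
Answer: √415 ≈ 20.372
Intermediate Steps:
X(Z) = -8 (X(Z) = -2 + (1 + 1)*(-3) = -2 + 2*(-3) = -2 - 6 = -8)
√(423 + X(20)) = √(423 - 8) = √415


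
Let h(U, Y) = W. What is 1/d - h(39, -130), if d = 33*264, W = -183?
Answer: 1594297/8712 ≈ 183.00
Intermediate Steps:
d = 8712
h(U, Y) = -183
1/d - h(39, -130) = 1/8712 - 1*(-183) = 1/8712 + 183 = 1594297/8712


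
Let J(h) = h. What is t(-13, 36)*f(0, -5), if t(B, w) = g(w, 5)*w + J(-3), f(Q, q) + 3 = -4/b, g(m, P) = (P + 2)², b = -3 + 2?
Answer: 1761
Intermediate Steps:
b = -1
g(m, P) = (2 + P)²
f(Q, q) = 1 (f(Q, q) = -3 - 4/(-1) = -3 - 4*(-1) = -3 + 4 = 1)
t(B, w) = -3 + 49*w (t(B, w) = (2 + 5)²*w - 3 = 7²*w - 3 = 49*w - 3 = -3 + 49*w)
t(-13, 36)*f(0, -5) = (-3 + 49*36)*1 = (-3 + 1764)*1 = 1761*1 = 1761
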